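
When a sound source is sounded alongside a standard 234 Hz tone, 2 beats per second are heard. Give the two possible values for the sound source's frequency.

232 Hz or 236 Hz

|f − 234| = 2, so f = 234 ± 2.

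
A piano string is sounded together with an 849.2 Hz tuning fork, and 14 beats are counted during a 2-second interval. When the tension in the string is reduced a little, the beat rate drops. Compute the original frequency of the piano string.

856.2 Hz

Beat frequency = 14/2 = 7 Hz.
|f − 849.2| = 7, so the piano string was at either 842.2 Hz or 856.2 Hz.
Lower tension means lower frequency; the adjustment lowers the piano string's frequency.
The beat rate fell, so the adjustment moved the piano string toward 849.2 Hz — it must have started above the reference.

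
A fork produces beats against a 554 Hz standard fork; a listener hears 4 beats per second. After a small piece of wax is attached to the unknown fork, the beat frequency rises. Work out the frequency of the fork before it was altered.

|f − 554| = 4, so the fork was at either 550 Hz or 558 Hz.
Loading a fork with wax lowers its frequency; the adjustment lowers the fork's frequency.
The beat rate rose, so the adjustment moved the fork further from 554 Hz — it was already below the reference.

550 Hz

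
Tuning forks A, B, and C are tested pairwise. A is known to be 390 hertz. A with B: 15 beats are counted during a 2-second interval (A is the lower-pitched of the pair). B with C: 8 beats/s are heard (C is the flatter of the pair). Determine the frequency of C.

A–B: Beat frequency = 15/2 = 7.5 Hz.
B is above A, so f_B = 390 + 7.5 = 397.5 Hz.
C is below B, so f_C = 397.5 − 8 = 389.5 Hz.

389.5 Hz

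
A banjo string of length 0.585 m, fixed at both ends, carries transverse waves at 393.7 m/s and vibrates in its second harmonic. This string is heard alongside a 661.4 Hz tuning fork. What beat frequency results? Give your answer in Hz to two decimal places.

11.59 Hz

For a string fixed at both ends, f_n = n·v/(2L) = 2·393.7/(2·0.585) = 672.9915 Hz.
f_beat = |672.9915 − 661.4| = 11.59 Hz.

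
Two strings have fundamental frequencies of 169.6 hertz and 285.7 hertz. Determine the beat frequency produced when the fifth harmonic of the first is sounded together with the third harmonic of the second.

Fifth harmonic of the first: 5·169.6 = 848.0 Hz.
Third harmonic of the second: 3·285.7 = 857.1 Hz.
f_beat = |848.0 − 857.1| = 9.1 Hz.

9.1 Hz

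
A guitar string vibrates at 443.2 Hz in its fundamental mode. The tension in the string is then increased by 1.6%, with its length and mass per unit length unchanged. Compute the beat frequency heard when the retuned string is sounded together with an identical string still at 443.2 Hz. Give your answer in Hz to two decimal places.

3.53 Hz

For a string, f ∝ √T, so the new frequency is 443.2·√1.016 = 446.7315 Hz.
f_beat = |446.7315 − 443.2| = 3.53 Hz.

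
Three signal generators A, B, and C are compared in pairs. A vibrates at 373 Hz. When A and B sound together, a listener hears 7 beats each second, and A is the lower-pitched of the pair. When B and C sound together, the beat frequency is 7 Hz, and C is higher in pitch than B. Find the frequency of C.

387 Hz

B is above A, so f_B = 373 + 7 = 380 Hz.
C is above B, so f_C = 380 + 7 = 387 Hz.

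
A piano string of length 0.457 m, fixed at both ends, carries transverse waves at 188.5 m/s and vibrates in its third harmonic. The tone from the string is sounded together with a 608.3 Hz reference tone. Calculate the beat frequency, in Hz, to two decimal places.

For a string fixed at both ends, f_n = n·v/(2L) = 3·188.5/(2·0.457) = 618.7090 Hz.
f_beat = |618.7090 − 608.3| = 10.41 Hz.

10.41 Hz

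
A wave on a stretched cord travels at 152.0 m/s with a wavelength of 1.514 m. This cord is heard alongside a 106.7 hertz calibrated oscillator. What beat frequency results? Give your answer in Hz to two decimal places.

6.30 Hz

Source frequency f = v/λ = 152.0/1.514 = 100.3963 Hz.
f_beat = |100.3963 − 106.7| = 6.30 Hz.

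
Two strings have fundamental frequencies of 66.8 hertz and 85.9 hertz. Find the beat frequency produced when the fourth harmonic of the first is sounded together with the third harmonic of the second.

Fourth harmonic of the first: 4·66.8 = 267.2 Hz.
Third harmonic of the second: 3·85.9 = 257.7 Hz.
f_beat = |267.2 − 257.7| = 9.5 Hz.

9.5 Hz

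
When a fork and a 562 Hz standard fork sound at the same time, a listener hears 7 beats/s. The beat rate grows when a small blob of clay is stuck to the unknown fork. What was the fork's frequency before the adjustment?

|f − 562| = 7, so the fork was at either 555 Hz or 569 Hz.
Adding mass to a fork lowers its frequency; the adjustment lowers the fork's frequency.
The beat rate rose, so the adjustment moved the fork further from 562 Hz — it was already below the reference.

555 Hz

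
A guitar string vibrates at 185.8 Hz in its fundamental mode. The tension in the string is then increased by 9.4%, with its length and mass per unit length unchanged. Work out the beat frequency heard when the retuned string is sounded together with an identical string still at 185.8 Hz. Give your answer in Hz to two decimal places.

8.54 Hz

For a string, f ∝ √T, so the new frequency is 185.8·√1.094 = 194.3365 Hz.
f_beat = |194.3365 − 185.8| = 8.54 Hz.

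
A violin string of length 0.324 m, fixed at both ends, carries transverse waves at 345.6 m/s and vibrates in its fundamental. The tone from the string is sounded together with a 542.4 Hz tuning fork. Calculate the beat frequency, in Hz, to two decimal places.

9.07 Hz

For a string fixed at both ends, f_n = n·v/(2L) = 1·345.6/(2·0.324) = 533.3333 Hz.
f_beat = |533.3333 − 542.4| = 9.07 Hz.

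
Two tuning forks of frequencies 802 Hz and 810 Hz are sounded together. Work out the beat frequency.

8 Hz

The beat frequency equals the magnitude of the frequency difference.
|802 − 810| = 8 Hz.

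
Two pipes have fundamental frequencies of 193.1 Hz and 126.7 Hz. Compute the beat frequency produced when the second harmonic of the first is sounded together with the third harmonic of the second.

Second harmonic of the first: 2·193.1 = 386.2 Hz.
Third harmonic of the second: 3·126.7 = 380.1 Hz.
f_beat = |386.2 − 380.1| = 6.1 Hz.

6.1 Hz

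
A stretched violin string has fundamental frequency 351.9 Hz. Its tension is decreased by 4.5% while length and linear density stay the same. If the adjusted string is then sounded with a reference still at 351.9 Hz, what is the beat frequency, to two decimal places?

8.01 Hz

For a string, f ∝ √T, so the new frequency is 351.9·√0.955 = 343.8911 Hz.
f_beat = |343.8911 − 351.9| = 8.01 Hz.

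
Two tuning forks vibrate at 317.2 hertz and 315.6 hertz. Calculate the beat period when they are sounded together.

0.625 s

f_beat = |317.2 − 315.6| = 1.6 Hz.
Beat period T = 1 / f_beat = 1 / 1.6 s.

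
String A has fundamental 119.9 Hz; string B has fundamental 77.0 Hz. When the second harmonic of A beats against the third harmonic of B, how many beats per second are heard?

Second harmonic of the first: 2·119.9 = 239.8 Hz.
Third harmonic of the second: 3·77.0 = 231.0 Hz.
f_beat = |239.8 − 231.0| = 8.8 Hz.

8.8 Hz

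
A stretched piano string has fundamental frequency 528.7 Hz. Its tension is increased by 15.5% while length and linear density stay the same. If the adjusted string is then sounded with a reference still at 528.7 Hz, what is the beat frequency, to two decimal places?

For a string, f ∝ √T, so the new frequency is 528.7·√1.155 = 568.1988 Hz.
f_beat = |568.1988 − 528.7| = 39.50 Hz.

39.50 Hz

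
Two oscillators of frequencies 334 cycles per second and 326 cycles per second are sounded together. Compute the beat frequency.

f_beat = |f₁ − f₂|.
|334 − 326| = 8 Hz.

8 Hz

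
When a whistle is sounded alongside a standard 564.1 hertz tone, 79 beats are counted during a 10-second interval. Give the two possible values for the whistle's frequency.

Beat frequency = 79/10 = 7.9 Hz.
|f − 564.1| = 7.9, so f = 564.1 ± 7.9.

556.2 Hz or 572 Hz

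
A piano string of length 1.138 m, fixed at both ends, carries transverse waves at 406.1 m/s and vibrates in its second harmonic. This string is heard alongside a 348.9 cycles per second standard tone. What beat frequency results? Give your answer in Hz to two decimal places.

7.95 Hz

For a string fixed at both ends, f_n = n·v/(2L) = 2·406.1/(2·1.138) = 356.8541 Hz.
f_beat = |356.8541 − 348.9| = 7.95 Hz.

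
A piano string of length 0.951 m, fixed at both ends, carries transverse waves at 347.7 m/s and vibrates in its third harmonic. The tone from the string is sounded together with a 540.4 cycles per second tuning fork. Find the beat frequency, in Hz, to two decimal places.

8.02 Hz

For a string fixed at both ends, f_n = n·v/(2L) = 3·347.7/(2·0.951) = 548.4227 Hz.
f_beat = |548.4227 − 540.4| = 8.02 Hz.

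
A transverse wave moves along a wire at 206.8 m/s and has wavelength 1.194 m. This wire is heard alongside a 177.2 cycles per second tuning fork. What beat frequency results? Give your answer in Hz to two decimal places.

4.00 Hz

Source frequency f = v/λ = 206.8/1.194 = 173.1993 Hz.
f_beat = |173.1993 − 177.2| = 4.00 Hz.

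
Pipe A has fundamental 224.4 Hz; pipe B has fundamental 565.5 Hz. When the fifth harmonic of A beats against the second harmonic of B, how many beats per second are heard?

Fifth harmonic of the first: 5·224.4 = 1122.0 Hz.
Second harmonic of the second: 2·565.5 = 1131.0 Hz.
f_beat = |1122.0 − 1131.0| = 9.0 Hz.

9.0 Hz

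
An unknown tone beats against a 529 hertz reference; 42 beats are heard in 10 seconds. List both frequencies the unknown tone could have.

524.8 Hz or 533.2 Hz

Beat frequency = 42/10 = 4.2 Hz.
|f − 529| = 4.2, so f = 529 ± 4.2.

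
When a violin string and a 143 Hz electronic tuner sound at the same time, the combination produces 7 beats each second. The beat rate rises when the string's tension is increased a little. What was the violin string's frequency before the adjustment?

150 Hz

|f − 143| = 7, so the violin string was at either 136 Hz or 150 Hz.
Higher tension means higher frequency; the adjustment raises the violin string's frequency.
The beat rate rose, so the adjustment moved the violin string further from 143 Hz — it was already above the reference.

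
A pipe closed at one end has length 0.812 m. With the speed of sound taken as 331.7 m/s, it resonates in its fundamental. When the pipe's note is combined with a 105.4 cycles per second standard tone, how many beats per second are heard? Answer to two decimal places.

3.28 Hz

Closed pipe (odd harmonics): f_n = n·v/(4L) = 1·331.7/(4·0.812) = 102.1244 Hz.
f_beat = |102.1244 − 105.4| = 3.28 Hz.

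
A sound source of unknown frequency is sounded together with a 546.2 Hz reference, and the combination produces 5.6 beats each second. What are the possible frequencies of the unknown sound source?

540.6 Hz or 551.8 Hz

|f − 546.2| = 5.6, so f = 546.2 ± 5.6.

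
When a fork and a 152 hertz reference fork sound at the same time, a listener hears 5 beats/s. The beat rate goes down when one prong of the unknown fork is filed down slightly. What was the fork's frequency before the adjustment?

|f − 152| = 5, so the fork was at either 147 Hz or 157 Hz.
Filing a prong removes mass and raises the fork's frequency; the adjustment raises the fork's frequency.
The beat rate fell, so the adjustment moved the fork toward 152 Hz — it must have started below the reference.

147 Hz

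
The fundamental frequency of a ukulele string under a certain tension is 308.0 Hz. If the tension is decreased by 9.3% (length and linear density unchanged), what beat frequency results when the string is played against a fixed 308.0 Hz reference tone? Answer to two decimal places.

14.67 Hz

For a string, f ∝ √T, so the new frequency is 308.0·√0.907 = 293.3286 Hz.
f_beat = |293.3286 − 308.0| = 14.67 Hz.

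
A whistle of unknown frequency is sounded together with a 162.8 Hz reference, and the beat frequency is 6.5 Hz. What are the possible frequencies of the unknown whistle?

156.3 Hz or 169.3 Hz

|f − 162.8| = 6.5, so f = 162.8 ± 6.5.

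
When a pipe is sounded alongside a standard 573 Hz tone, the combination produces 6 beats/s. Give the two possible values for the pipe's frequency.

|f − 573| = 6, so f = 573 ± 6.

567 Hz or 579 Hz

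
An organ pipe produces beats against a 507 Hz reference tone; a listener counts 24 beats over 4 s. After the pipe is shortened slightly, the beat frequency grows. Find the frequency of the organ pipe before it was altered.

Beat frequency = 24/4 = 6 Hz.
|f − 507| = 6, so the organ pipe was at either 501 Hz or 513 Hz.
A shorter pipe has a higher fundamental; the adjustment raises the organ pipe's frequency.
The beat rate rose, so the adjustment moved the organ pipe further from 507 Hz — it was already above the reference.

513 Hz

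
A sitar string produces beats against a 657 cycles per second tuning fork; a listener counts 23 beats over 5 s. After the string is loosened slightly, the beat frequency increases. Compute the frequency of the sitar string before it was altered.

652.4 Hz

Beat frequency = 23/5 = 4.6 Hz.
|f − 657| = 4.6, so the sitar string was at either 652.4 Hz or 661.6 Hz.
Reducing tension lowers a string's frequency; the adjustment lowers the sitar string's frequency.
The beat rate rose, so the adjustment moved the sitar string further from 657 Hz — it was already below the reference.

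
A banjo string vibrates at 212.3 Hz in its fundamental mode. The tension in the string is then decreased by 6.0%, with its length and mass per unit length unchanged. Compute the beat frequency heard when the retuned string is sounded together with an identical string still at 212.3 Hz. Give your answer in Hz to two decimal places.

For a string, f ∝ √T, so the new frequency is 212.3·√0.940 = 205.8325 Hz.
f_beat = |205.8325 − 212.3| = 6.47 Hz.

6.47 Hz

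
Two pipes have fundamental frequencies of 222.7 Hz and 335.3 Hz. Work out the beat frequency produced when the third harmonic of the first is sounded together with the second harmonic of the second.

Third harmonic of the first: 3·222.7 = 668.1 Hz.
Second harmonic of the second: 2·335.3 = 670.6 Hz.
f_beat = |668.1 − 670.6| = 2.5 Hz.

2.5 Hz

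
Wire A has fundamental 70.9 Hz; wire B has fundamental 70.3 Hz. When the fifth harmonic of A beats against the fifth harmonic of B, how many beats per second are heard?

Fifth harmonic of the first: 5·70.9 = 354.5 Hz.
Fifth harmonic of the second: 5·70.3 = 351.5 Hz.
f_beat = |354.5 − 351.5| = 3.0 Hz.

3.0 Hz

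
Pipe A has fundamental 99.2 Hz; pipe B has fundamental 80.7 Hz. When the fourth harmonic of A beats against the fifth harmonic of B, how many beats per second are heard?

Fourth harmonic of the first: 4·99.2 = 396.8 Hz.
Fifth harmonic of the second: 5·80.7 = 403.5 Hz.
f_beat = |396.8 − 403.5| = 6.7 Hz.

6.7 Hz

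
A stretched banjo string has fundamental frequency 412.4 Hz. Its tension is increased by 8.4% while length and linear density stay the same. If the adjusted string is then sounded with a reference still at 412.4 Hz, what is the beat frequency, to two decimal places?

For a string, f ∝ √T, so the new frequency is 412.4·√1.084 = 429.3716 Hz.
f_beat = |429.3716 − 412.4| = 16.97 Hz.

16.97 Hz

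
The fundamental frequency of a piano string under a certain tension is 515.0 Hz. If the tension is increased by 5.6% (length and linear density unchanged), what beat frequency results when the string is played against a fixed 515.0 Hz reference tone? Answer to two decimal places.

14.22 Hz

For a string, f ∝ √T, so the new frequency is 515.0·√1.056 = 529.2236 Hz.
f_beat = |529.2236 − 515.0| = 14.22 Hz.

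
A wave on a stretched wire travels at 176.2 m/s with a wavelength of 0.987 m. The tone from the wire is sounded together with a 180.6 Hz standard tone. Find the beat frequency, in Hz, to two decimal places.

2.08 Hz

Source frequency f = v/λ = 176.2/0.987 = 178.5208 Hz.
f_beat = |178.5208 − 180.6| = 2.08 Hz.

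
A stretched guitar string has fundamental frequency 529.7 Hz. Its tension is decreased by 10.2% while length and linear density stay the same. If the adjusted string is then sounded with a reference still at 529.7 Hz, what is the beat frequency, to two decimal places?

27.74 Hz

For a string, f ∝ √T, so the new frequency is 529.7·√0.898 = 501.9589 Hz.
f_beat = |501.9589 − 529.7| = 27.74 Hz.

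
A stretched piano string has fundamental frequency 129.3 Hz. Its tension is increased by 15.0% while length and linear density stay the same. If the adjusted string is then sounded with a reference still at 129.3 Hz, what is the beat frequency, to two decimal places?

For a string, f ∝ √T, so the new frequency is 129.3·√1.150 = 138.6588 Hz.
f_beat = |138.6588 − 129.3| = 9.36 Hz.

9.36 Hz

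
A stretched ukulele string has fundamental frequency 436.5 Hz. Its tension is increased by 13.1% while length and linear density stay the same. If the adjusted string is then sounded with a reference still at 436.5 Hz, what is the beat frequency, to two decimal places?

For a string, f ∝ √T, so the new frequency is 436.5·√1.131 = 464.2111 Hz.
f_beat = |464.2111 − 436.5| = 27.71 Hz.

27.71 Hz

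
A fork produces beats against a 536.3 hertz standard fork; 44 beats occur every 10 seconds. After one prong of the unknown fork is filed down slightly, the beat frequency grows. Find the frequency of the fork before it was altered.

Beat frequency = 44/10 = 4.4 Hz.
|f − 536.3| = 4.4, so the fork was at either 531.9 Hz or 540.7 Hz.
Filing a prong removes mass and raises the fork's frequency; the adjustment raises the fork's frequency.
The beat rate rose, so the adjustment moved the fork further from 536.3 Hz — it was already above the reference.

540.7 Hz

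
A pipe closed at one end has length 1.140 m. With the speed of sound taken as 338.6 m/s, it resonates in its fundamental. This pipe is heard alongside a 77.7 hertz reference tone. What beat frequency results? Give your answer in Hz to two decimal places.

Closed pipe (odd harmonics): f_n = n·v/(4L) = 1·338.6/(4·1.140) = 74.2544 Hz.
f_beat = |74.2544 − 77.7| = 3.45 Hz.

3.45 Hz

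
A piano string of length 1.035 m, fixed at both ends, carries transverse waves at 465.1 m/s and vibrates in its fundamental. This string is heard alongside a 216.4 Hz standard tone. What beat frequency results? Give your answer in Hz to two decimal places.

For a string fixed at both ends, f_n = n·v/(2L) = 1·465.1/(2·1.035) = 224.6860 Hz.
f_beat = |224.6860 − 216.4| = 8.29 Hz.

8.29 Hz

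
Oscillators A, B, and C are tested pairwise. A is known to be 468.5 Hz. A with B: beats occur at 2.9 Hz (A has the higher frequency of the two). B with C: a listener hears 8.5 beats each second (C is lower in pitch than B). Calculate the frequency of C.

457.1 Hz

B is below A, so f_B = 468.5 − 2.9 = 465.6 Hz.
C is below B, so f_C = 465.6 − 8.5 = 457.1 Hz.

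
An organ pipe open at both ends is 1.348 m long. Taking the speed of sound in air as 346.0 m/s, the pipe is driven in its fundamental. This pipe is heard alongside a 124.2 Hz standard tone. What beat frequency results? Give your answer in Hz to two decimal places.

4.14 Hz

Open pipe: f_n = n·v/(2L) = 1·346.0/(2·1.348) = 128.3383 Hz.
f_beat = |128.3383 − 124.2| = 4.14 Hz.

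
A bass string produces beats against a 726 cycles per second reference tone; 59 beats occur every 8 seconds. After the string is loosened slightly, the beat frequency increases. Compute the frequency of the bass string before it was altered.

Beat frequency = 59/8 = 7.375 Hz.
|f − 726| = 7.375, so the bass string was at either 718.625 Hz or 733.375 Hz.
Reducing tension lowers a string's frequency; the adjustment lowers the bass string's frequency.
The beat rate rose, so the adjustment moved the bass string further from 726 Hz — it was already below the reference.

718.625 Hz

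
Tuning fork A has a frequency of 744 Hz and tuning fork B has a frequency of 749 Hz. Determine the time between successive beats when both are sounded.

f_beat = |744 − 749| = 5 Hz.
Beat period T = 1 / f_beat = 1 / 5 s.

0.200 s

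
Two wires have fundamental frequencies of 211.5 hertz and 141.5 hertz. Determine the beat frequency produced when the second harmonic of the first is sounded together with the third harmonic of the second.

1.5 Hz

Second harmonic of the first: 2·211.5 = 423.0 Hz.
Third harmonic of the second: 3·141.5 = 424.5 Hz.
f_beat = |423.0 − 424.5| = 1.5 Hz.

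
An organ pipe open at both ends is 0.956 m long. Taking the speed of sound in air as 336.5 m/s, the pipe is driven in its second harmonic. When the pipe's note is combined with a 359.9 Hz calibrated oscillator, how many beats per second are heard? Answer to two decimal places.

Open pipe: f_n = n·v/(2L) = 2·336.5/(2·0.956) = 351.9874 Hz.
f_beat = |351.9874 − 359.9| = 7.91 Hz.

7.91 Hz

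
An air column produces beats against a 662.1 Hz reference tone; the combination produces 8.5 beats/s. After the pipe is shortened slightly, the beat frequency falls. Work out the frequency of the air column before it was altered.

|f − 662.1| = 8.5, so the air column was at either 653.6 Hz or 670.6 Hz.
A shorter pipe has a higher fundamental; the adjustment raises the air column's frequency.
The beat rate fell, so the adjustment moved the air column toward 662.1 Hz — it must have started below the reference.

653.6 Hz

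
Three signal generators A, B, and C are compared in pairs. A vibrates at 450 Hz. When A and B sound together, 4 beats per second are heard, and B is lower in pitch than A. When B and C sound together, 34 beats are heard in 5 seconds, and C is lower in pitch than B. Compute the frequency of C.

B is below A, so f_B = 450 − 4 = 446 Hz.
B–C: Beat frequency = 34/5 = 6.8 Hz.
C is below B, so f_C = 446 − 6.8 = 439.2 Hz.

439.2 Hz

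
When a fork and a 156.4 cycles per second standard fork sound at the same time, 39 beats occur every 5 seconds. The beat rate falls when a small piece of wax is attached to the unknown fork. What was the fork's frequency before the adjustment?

Beat frequency = 39/5 = 7.8 Hz.
|f − 156.4| = 7.8, so the fork was at either 148.6 Hz or 164.2 Hz.
Loading a fork with wax lowers its frequency; the adjustment lowers the fork's frequency.
The beat rate fell, so the adjustment moved the fork toward 156.4 Hz — it must have started above the reference.

164.2 Hz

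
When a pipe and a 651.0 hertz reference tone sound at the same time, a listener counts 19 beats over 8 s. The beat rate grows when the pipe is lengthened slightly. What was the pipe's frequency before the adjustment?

648.625 Hz

Beat frequency = 19/8 = 2.375 Hz.
|f − 651.0| = 2.375, so the pipe was at either 648.625 Hz or 653.375 Hz.
A longer pipe has a lower fundamental; the adjustment lowers the pipe's frequency.
The beat rate rose, so the adjustment moved the pipe further from 651.0 Hz — it was already below the reference.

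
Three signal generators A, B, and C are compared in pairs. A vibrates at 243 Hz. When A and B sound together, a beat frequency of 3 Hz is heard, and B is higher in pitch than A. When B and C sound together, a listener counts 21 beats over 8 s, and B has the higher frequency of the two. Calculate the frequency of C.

B is above A, so f_B = 243 + 3 = 246 Hz.
B–C: Beat frequency = 21/8 = 2.625 Hz.
C is below B, so f_C = 246 − 2.625 = 243.375 Hz.

243.375 Hz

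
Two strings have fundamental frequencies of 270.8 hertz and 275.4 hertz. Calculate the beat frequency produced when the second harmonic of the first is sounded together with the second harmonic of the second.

9.2 Hz

Second harmonic of the first: 2·270.8 = 541.6 Hz.
Second harmonic of the second: 2·275.4 = 550.8 Hz.
f_beat = |541.6 − 550.8| = 9.2 Hz.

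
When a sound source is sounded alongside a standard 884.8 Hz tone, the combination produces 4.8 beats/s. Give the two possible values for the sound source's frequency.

880 Hz or 889.6 Hz

|f − 884.8| = 4.8, so f = 884.8 ± 4.8.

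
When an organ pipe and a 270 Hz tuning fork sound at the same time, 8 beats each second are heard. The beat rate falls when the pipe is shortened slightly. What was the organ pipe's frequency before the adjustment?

|f − 270| = 8, so the organ pipe was at either 262 Hz or 278 Hz.
A shorter pipe has a higher fundamental; the adjustment raises the organ pipe's frequency.
The beat rate fell, so the adjustment moved the organ pipe toward 270 Hz — it must have started below the reference.

262 Hz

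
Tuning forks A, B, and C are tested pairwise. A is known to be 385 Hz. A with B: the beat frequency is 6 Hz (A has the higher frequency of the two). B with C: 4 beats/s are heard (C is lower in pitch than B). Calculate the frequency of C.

B is below A, so f_B = 385 − 6 = 379 Hz.
C is below B, so f_C = 379 − 4 = 375 Hz.

375 Hz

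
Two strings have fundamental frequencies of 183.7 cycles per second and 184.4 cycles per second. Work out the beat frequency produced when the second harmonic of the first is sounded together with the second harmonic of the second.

Second harmonic of the first: 2·183.7 = 367.4 Hz.
Second harmonic of the second: 2·184.4 = 368.8 Hz.
f_beat = |367.4 − 368.8| = 1.4 Hz.

1.4 Hz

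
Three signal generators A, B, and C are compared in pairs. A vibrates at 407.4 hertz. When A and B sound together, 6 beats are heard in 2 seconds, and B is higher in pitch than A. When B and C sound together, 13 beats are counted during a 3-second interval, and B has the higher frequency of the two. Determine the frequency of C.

A–B: Beat frequency = 6/2 = 3 Hz.
B is above A, so f_B = 407.4 + 3 = 410.4 Hz.
B–C: Beat frequency = 13/3 = 4.3333 Hz.
C is below B, so f_C = 410.4 − 4.3333 = 406.0667 Hz.

406.0667 Hz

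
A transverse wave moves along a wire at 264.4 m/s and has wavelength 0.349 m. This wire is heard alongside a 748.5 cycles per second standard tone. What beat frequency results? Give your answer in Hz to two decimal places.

9.09 Hz

Source frequency f = v/λ = 264.4/0.349 = 757.5931 Hz.
f_beat = |757.5931 − 748.5| = 9.09 Hz.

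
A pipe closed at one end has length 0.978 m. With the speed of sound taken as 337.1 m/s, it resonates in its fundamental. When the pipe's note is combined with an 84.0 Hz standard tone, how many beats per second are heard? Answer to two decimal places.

2.17 Hz

Closed pipe (odd harmonics): f_n = n·v/(4L) = 1·337.1/(4·0.978) = 86.1708 Hz.
f_beat = |86.1708 − 84.0| = 2.17 Hz.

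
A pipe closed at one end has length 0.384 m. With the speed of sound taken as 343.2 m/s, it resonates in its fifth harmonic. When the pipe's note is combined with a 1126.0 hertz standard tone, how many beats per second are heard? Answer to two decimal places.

8.81 Hz

Closed pipe (odd harmonics): f_n = n·v/(4L) = 5·343.2/(4·0.384) = 1117.1875 Hz.
f_beat = |1117.1875 − 1126.0| = 8.81 Hz.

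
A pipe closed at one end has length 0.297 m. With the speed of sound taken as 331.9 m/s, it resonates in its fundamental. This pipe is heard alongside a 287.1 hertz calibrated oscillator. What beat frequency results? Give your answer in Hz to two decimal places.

7.72 Hz

Closed pipe (odd harmonics): f_n = n·v/(4L) = 1·331.9/(4·0.297) = 279.3771 Hz.
f_beat = |279.3771 − 287.1| = 7.72 Hz.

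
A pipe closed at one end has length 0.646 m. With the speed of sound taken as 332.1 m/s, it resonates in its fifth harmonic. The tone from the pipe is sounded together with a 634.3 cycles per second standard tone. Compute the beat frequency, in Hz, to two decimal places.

8.31 Hz

Closed pipe (odd harmonics): f_n = n·v/(4L) = 5·332.1/(4·0.646) = 642.6084 Hz.
f_beat = |642.6084 − 634.3| = 8.31 Hz.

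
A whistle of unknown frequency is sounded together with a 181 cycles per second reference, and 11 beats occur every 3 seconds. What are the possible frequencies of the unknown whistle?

177.3333 Hz or 184.6667 Hz

Beat frequency = 11/3 = 3.6667 Hz.
|f − 181| = 3.6667, so f = 181 ± 3.6667.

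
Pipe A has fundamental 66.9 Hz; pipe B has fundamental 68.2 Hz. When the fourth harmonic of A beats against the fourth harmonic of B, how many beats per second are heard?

Fourth harmonic of the first: 4·66.9 = 267.6 Hz.
Fourth harmonic of the second: 4·68.2 = 272.8 Hz.
f_beat = |267.6 − 272.8| = 5.2 Hz.

5.2 Hz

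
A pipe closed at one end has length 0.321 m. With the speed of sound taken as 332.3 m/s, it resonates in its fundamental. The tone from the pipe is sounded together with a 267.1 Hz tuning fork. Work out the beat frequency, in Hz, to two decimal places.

8.30 Hz

Closed pipe (odd harmonics): f_n = n·v/(4L) = 1·332.3/(4·0.321) = 258.8006 Hz.
f_beat = |258.8006 − 267.1| = 8.30 Hz.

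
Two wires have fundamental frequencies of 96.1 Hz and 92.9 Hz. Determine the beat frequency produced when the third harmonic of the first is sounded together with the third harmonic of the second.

9.6 Hz

Third harmonic of the first: 3·96.1 = 288.3 Hz.
Third harmonic of the second: 3·92.9 = 278.7 Hz.
f_beat = |288.3 − 278.7| = 9.6 Hz.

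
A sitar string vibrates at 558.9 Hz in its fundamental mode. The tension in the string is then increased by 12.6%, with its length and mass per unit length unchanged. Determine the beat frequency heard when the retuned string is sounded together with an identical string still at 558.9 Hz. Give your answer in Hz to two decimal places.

For a string, f ∝ √T, so the new frequency is 558.9·√1.126 = 593.0664 Hz.
f_beat = |593.0664 − 558.9| = 34.17 Hz.

34.17 Hz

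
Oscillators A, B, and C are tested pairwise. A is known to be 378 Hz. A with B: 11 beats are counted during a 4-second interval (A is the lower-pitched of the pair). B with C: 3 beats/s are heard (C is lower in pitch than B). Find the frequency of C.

A–B: Beat frequency = 11/4 = 2.75 Hz.
B is above A, so f_B = 378 + 2.75 = 380.75 Hz.
C is below B, so f_C = 380.75 − 3 = 377.75 Hz.

377.75 Hz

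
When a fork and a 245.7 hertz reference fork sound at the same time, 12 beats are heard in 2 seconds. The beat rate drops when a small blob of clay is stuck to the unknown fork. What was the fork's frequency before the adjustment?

Beat frequency = 12/2 = 6 Hz.
|f − 245.7| = 6, so the fork was at either 239.7 Hz or 251.7 Hz.
Adding mass to a fork lowers its frequency; the adjustment lowers the fork's frequency.
The beat rate fell, so the adjustment moved the fork toward 245.7 Hz — it must have started above the reference.

251.7 Hz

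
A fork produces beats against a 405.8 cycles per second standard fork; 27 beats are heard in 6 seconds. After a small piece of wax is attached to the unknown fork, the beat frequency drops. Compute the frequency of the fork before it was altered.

410.3 Hz

Beat frequency = 27/6 = 4.5 Hz.
|f − 405.8| = 4.5, so the fork was at either 401.3 Hz or 410.3 Hz.
Loading a fork with wax lowers its frequency; the adjustment lowers the fork's frequency.
The beat rate fell, so the adjustment moved the fork toward 405.8 Hz — it must have started above the reference.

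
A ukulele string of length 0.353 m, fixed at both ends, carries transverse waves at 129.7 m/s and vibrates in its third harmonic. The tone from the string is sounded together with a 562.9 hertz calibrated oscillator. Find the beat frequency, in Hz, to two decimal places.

For a string fixed at both ends, f_n = n·v/(2L) = 3·129.7/(2·0.353) = 551.1331 Hz.
f_beat = |551.1331 − 562.9| = 11.77 Hz.

11.77 Hz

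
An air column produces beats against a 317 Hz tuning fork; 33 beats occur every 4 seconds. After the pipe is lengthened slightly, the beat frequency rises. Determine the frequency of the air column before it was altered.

308.75 Hz

Beat frequency = 33/4 = 8.25 Hz.
|f − 317| = 8.25, so the air column was at either 308.75 Hz or 325.25 Hz.
A longer pipe has a lower fundamental; the adjustment lowers the air column's frequency.
The beat rate rose, so the adjustment moved the air column further from 317 Hz — it was already below the reference.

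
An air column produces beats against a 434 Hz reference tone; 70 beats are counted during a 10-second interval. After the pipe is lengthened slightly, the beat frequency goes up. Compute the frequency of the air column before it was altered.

Beat frequency = 70/10 = 7 Hz.
|f − 434| = 7, so the air column was at either 427 Hz or 441 Hz.
A longer pipe has a lower fundamental; the adjustment lowers the air column's frequency.
The beat rate rose, so the adjustment moved the air column further from 434 Hz — it was already below the reference.

427 Hz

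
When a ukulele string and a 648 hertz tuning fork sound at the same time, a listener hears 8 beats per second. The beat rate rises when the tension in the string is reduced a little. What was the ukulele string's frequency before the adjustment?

|f − 648| = 8, so the ukulele string was at either 640 Hz or 656 Hz.
Lower tension means lower frequency; the adjustment lowers the ukulele string's frequency.
The beat rate rose, so the adjustment moved the ukulele string further from 648 Hz — it was already below the reference.

640 Hz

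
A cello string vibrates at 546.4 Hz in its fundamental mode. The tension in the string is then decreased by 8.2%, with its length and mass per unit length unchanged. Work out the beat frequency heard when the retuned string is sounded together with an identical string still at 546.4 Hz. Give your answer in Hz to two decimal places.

22.88 Hz

For a string, f ∝ √T, so the new frequency is 546.4·√0.918 = 523.5185 Hz.
f_beat = |523.5185 − 546.4| = 22.88 Hz.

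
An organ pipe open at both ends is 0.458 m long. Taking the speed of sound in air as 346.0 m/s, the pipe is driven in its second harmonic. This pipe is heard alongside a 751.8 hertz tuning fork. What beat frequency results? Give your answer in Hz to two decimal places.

Open pipe: f_n = n·v/(2L) = 2·346.0/(2·0.458) = 755.4585 Hz.
f_beat = |755.4585 − 751.8| = 3.66 Hz.

3.66 Hz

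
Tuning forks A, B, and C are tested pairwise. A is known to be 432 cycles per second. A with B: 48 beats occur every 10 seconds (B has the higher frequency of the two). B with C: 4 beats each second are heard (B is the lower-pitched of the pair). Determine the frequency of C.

440.8 Hz

A–B: Beat frequency = 48/10 = 4.8 Hz.
B is above A, so f_B = 432 + 4.8 = 436.8 Hz.
C is above B, so f_C = 436.8 + 4 = 440.8 Hz.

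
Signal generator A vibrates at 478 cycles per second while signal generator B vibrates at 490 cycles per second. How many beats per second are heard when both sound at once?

12 Hz

The beat frequency equals the magnitude of the frequency difference.
|478 − 490| = 12 Hz.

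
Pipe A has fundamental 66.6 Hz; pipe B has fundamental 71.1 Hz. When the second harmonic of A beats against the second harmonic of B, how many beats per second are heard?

9.0 Hz

Second harmonic of the first: 2·66.6 = 133.2 Hz.
Second harmonic of the second: 2·71.1 = 142.2 Hz.
f_beat = |133.2 − 142.2| = 9.0 Hz.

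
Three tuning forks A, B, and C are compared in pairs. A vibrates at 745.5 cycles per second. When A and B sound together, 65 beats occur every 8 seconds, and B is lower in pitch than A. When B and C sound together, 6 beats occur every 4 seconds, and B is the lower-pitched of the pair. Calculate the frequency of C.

738.875 Hz

A–B: Beat frequency = 65/8 = 8.125 Hz.
B is below A, so f_B = 745.5 − 8.125 = 737.375 Hz.
B–C: Beat frequency = 6/4 = 1.5 Hz.
C is above B, so f_C = 737.375 + 1.5 = 738.875 Hz.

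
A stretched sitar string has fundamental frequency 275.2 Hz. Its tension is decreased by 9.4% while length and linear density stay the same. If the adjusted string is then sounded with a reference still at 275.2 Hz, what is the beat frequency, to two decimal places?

13.25 Hz

For a string, f ∝ √T, so the new frequency is 275.2·√0.906 = 261.9465 Hz.
f_beat = |261.9465 − 275.2| = 13.25 Hz.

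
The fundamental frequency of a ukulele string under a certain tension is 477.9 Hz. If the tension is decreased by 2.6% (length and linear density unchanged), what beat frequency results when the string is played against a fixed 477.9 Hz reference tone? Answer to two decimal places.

For a string, f ∝ √T, so the new frequency is 477.9·√0.974 = 471.6464 Hz.
f_beat = |471.6464 − 477.9| = 6.25 Hz.

6.25 Hz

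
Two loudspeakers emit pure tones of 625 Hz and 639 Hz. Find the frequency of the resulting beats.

14 Hz

Beats arise from superposition of two nearby frequencies; the beat rate is |f₁ − f₂|.
|625 − 639| = 14 Hz.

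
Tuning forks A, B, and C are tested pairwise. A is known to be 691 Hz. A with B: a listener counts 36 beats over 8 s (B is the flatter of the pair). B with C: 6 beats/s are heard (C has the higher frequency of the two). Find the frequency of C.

A–B: Beat frequency = 36/8 = 4.5 Hz.
B is below A, so f_B = 691 − 4.5 = 686.5 Hz.
C is above B, so f_C = 686.5 + 6 = 692.5 Hz.

692.5 Hz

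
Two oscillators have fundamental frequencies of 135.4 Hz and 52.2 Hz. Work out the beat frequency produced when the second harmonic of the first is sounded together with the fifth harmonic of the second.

Second harmonic of the first: 2·135.4 = 270.8 Hz.
Fifth harmonic of the second: 5·52.2 = 261.0 Hz.
f_beat = |270.8 − 261.0| = 9.8 Hz.

9.8 Hz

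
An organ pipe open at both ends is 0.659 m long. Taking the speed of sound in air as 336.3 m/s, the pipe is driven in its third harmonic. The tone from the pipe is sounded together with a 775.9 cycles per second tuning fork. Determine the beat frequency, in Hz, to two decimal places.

Open pipe: f_n = n·v/(2L) = 3·336.3/(2·0.659) = 765.4780 Hz.
f_beat = |765.4780 − 775.9| = 10.42 Hz.

10.42 Hz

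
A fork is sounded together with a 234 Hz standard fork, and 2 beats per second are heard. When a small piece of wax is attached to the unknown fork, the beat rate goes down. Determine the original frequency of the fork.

|f − 234| = 2, so the fork was at either 232 Hz or 236 Hz.
Loading a fork with wax lowers its frequency; the adjustment lowers the fork's frequency.
The beat rate fell, so the adjustment moved the fork toward 234 Hz — it must have started above the reference.

236 Hz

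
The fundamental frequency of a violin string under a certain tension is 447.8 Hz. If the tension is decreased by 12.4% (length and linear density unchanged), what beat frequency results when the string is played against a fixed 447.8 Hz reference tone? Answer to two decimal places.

28.68 Hz

For a string, f ∝ √T, so the new frequency is 447.8·√0.876 = 419.1178 Hz.
f_beat = |419.1178 − 447.8| = 28.68 Hz.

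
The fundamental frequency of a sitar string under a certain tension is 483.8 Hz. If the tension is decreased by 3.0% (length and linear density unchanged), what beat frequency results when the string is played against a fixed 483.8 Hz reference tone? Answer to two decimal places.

7.31 Hz

For a string, f ∝ √T, so the new frequency is 483.8·√0.970 = 476.4877 Hz.
f_beat = |476.4877 − 483.8| = 7.31 Hz.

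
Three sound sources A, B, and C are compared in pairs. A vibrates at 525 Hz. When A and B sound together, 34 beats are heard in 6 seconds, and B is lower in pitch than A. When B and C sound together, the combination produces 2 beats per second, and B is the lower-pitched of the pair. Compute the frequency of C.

521.3333 Hz

A–B: Beat frequency = 34/6 = 5.6667 Hz.
B is below A, so f_B = 525 − 5.6667 = 519.3333 Hz.
C is above B, so f_C = 519.3333 + 2 = 521.3333 Hz.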